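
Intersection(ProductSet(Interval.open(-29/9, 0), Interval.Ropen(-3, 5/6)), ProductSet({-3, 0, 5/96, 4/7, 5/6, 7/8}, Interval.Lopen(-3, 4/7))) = ProductSet({-3}, Interval.Lopen(-3, 4/7))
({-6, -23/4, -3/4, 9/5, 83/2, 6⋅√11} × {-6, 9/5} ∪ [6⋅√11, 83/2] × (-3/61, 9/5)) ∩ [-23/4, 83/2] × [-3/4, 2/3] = [6⋅√11, 83/2] × (-3/61, 2/3]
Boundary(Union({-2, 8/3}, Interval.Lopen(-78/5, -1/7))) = {-78/5, -1/7, 8/3}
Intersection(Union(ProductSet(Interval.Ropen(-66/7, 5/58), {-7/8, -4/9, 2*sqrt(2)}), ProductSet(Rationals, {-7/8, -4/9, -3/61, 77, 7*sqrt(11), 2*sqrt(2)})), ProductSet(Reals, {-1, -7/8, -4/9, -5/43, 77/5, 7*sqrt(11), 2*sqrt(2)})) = Union(ProductSet(Interval.Ropen(-66/7, 5/58), {-7/8, -4/9, 2*sqrt(2)}), ProductSet(Rationals, {-7/8, -4/9, 7*sqrt(11), 2*sqrt(2)}))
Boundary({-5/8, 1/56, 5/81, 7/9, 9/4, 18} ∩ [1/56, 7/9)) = {1/56, 5/81}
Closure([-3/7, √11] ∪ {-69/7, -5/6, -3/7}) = {-69/7, -5/6} ∪ [-3/7, √11]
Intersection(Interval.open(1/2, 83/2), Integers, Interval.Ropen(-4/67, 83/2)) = Range(1, 42, 1)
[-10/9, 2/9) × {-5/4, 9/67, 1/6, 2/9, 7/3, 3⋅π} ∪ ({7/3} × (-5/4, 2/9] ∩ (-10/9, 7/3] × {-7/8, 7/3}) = ({7/3} × {-7/8}) ∪ ([-10/9, 2/9) × {-5/4, 9/67, 1/6, 2/9, 7/3, 3⋅π})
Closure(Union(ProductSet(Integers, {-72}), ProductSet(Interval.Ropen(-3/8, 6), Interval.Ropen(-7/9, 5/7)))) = Union(ProductSet({-3/8, 6}, Interval(-7/9, 5/7)), ProductSet(Integers, {-72}), ProductSet(Interval(-3/8, 6), {-7/9, 5/7}), ProductSet(Interval.Ropen(-3/8, 6), Interval.Ropen(-7/9, 5/7)))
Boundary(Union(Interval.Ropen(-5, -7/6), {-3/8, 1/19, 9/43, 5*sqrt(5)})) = {-5, -7/6, -3/8, 1/19, 9/43, 5*sqrt(5)}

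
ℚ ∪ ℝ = ℝ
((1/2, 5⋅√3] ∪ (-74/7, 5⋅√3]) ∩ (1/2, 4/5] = (1/2, 4/5]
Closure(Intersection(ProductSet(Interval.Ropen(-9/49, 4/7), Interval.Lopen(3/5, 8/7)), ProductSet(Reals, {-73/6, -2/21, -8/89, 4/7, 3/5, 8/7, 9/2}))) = ProductSet(Interval(-9/49, 4/7), {8/7})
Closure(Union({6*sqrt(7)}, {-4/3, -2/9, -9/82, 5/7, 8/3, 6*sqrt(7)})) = {-4/3, -2/9, -9/82, 5/7, 8/3, 6*sqrt(7)}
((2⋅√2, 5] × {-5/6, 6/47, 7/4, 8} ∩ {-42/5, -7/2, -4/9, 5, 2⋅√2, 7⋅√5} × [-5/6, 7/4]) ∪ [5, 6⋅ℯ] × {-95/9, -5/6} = ({5} × {-5/6, 6/47, 7/4}) ∪ ([5, 6⋅ℯ] × {-95/9, -5/6})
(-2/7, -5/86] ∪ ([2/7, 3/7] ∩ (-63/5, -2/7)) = (-2/7, -5/86]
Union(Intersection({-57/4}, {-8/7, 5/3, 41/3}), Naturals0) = Naturals0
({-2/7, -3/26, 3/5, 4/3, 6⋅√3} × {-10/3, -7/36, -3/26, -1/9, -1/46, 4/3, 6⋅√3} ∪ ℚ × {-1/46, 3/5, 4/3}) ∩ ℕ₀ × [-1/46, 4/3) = ℕ₀ × {-1/46, 3/5}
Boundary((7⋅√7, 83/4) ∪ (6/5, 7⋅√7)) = {6/5, 83/4, 7⋅√7}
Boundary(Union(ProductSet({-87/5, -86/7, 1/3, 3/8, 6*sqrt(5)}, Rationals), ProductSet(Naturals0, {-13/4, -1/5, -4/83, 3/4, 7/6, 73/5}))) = Union(ProductSet({-87/5, -86/7, 1/3, 3/8, 6*sqrt(5)}, Reals), ProductSet(Naturals0, {-13/4, -1/5, -4/83, 3/4, 7/6, 73/5}))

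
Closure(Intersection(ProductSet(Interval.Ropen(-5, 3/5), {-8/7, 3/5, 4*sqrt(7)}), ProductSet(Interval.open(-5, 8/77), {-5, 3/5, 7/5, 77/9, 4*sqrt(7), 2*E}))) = ProductSet(Interval(-5, 8/77), {3/5, 4*sqrt(7)})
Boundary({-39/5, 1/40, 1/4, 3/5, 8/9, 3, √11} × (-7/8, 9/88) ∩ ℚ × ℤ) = {-39/5, 1/40, 1/4, 3/5, 8/9, 3} × {0}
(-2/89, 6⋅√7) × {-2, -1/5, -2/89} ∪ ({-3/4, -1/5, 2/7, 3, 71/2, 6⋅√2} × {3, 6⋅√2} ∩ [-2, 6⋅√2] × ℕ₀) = ({-3/4, -1/5, 2/7, 3, 6⋅√2} × {3}) ∪ ((-2/89, 6⋅√7) × {-2, -1/5, -2/89})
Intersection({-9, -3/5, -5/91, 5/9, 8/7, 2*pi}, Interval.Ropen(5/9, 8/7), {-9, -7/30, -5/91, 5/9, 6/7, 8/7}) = {5/9}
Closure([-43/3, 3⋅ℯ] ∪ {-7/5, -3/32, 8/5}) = [-43/3, 3⋅ℯ]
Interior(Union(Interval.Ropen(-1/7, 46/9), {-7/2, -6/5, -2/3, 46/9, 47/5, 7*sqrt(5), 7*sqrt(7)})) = Interval.open(-1/7, 46/9)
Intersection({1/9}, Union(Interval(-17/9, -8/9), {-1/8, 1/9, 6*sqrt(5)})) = {1/9}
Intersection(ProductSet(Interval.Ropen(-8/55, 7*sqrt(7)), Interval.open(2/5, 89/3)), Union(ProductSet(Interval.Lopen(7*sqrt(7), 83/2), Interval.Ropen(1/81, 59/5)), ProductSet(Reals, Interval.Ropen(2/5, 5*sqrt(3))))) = ProductSet(Interval.Ropen(-8/55, 7*sqrt(7)), Interval.open(2/5, 5*sqrt(3)))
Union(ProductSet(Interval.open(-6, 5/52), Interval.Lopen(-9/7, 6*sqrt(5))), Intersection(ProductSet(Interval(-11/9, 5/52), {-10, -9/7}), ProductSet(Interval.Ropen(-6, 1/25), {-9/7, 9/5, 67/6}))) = Union(ProductSet(Interval.open(-6, 5/52), Interval.Lopen(-9/7, 6*sqrt(5))), ProductSet(Interval.Ropen(-11/9, 1/25), {-9/7}))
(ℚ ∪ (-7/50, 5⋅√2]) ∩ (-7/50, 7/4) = (-7/50, 7/4) ∪ (ℚ ∩ (-7/50, 7/4))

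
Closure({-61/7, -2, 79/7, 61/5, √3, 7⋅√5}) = {-61/7, -2, 79/7, 61/5, √3, 7⋅√5}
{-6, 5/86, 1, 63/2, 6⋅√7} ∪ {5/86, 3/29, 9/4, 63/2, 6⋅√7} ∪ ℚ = ℚ ∪ {6⋅√7}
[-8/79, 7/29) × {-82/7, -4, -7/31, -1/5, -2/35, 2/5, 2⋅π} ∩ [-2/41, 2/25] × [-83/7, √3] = [-2/41, 2/25] × {-82/7, -4, -7/31, -1/5, -2/35, 2/5}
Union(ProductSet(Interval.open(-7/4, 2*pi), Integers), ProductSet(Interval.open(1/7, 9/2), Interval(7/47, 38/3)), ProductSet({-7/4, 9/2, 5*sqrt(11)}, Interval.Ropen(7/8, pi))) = Union(ProductSet({-7/4, 9/2, 5*sqrt(11)}, Interval.Ropen(7/8, pi)), ProductSet(Interval.open(-7/4, 2*pi), Integers), ProductSet(Interval.open(1/7, 9/2), Interval(7/47, 38/3)))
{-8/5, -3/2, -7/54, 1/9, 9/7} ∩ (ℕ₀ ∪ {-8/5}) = {-8/5}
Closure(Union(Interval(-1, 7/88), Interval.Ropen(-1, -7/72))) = Interval(-1, 7/88)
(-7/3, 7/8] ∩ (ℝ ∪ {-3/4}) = (-7/3, 7/8]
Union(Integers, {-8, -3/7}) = Union({-3/7}, Integers)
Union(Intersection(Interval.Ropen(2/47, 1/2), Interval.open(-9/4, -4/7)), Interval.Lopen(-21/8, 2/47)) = Interval.Lopen(-21/8, 2/47)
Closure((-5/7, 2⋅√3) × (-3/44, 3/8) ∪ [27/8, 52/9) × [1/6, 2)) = ({-5/7} × [-3/44, 3/8]) ∪ ({52/9} × [1/6, 2]) ∪ ([27/8, 52/9] × {2}) ∪ ({27/8, 52/9} × [3/8, 2]) ∪ ([-5/7, 27/8] × {-3/44, 3/8}) ∪ ([27/8, 52/9) × [1/6, 2)) ∪ ([-5/7, 2⋅√3] × {-3/44}) ∪ ({-5/7, 2⋅√3} × [-3/44, 1/6]) ∪ ([2⋅√3, 52/9] × {1/6, 2}) ∪ ((-5/7, 2⋅√3) × (-3/44, 3/8))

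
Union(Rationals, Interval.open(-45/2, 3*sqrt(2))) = Union(Interval.Ropen(-45/2, 3*sqrt(2)), Rationals)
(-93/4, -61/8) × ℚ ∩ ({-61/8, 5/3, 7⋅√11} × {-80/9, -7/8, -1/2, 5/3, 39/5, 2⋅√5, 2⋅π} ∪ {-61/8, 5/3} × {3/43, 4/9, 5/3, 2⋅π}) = ∅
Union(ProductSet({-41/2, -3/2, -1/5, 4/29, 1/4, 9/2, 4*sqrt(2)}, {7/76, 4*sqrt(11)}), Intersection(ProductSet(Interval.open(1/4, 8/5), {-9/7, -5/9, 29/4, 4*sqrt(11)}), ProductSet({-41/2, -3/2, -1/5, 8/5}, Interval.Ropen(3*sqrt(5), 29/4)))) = ProductSet({-41/2, -3/2, -1/5, 4/29, 1/4, 9/2, 4*sqrt(2)}, {7/76, 4*sqrt(11)})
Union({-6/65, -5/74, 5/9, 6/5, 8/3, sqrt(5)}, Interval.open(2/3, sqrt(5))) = Union({-6/65, -5/74, 5/9, 8/3}, Interval.Lopen(2/3, sqrt(5)))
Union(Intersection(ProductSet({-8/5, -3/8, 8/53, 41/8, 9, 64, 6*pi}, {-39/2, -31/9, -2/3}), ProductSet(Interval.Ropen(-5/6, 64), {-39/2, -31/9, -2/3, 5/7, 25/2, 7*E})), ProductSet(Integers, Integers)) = Union(ProductSet({-3/8, 8/53, 41/8, 9, 6*pi}, {-39/2, -31/9, -2/3}), ProductSet(Integers, Integers))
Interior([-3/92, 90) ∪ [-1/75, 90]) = (-3/92, 90)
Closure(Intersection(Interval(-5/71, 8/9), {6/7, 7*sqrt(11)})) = {6/7}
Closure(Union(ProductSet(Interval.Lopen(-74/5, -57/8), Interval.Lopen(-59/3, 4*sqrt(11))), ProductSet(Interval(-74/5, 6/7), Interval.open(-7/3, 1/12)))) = Union(ProductSet({-74/5}, Interval(-59/3, 4*sqrt(11))), ProductSet({-74/5, -57/8}, Union(Interval(-59/3, -7/3), Interval(1/12, 4*sqrt(11)))), ProductSet({-74/5, 6/7}, Interval(-7/3, 1/12)), ProductSet(Interval(-74/5, -57/8), {-59/3, 4*sqrt(11)}), ProductSet(Interval.Lopen(-74/5, -57/8), Interval.Lopen(-59/3, 4*sqrt(11))), ProductSet(Interval(-74/5, 6/7), Interval.open(-7/3, 1/12)), ProductSet(Union({-74/5}, Interval(-57/8, 6/7)), {-7/3, 1/12}))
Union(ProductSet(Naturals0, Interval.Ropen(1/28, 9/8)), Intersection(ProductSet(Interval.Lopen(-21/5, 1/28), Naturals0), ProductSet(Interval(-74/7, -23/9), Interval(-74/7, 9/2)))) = Union(ProductSet(Interval.Lopen(-21/5, -23/9), Range(0, 5, 1)), ProductSet(Naturals0, Interval.Ropen(1/28, 9/8)))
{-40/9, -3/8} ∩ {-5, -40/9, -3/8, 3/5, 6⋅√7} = {-40/9, -3/8}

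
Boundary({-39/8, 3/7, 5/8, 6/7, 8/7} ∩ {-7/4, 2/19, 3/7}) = {3/7}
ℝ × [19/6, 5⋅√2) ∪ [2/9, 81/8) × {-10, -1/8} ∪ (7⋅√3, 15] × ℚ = ([2/9, 81/8) × {-10, -1/8}) ∪ ((7⋅√3, 15] × ℚ) ∪ (ℝ × [19/6, 5⋅√2))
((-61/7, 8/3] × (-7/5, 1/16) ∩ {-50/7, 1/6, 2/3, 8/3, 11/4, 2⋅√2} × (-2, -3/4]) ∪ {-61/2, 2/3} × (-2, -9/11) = ({-61/2, 2/3} × (-2, -9/11)) ∪ ({-50/7, 1/6, 2/3, 8/3} × (-7/5, -3/4])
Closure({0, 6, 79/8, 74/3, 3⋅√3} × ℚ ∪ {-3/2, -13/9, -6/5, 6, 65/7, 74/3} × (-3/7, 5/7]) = ({0, 6, 79/8, 74/3, 3⋅√3} × ℝ) ∪ ({-3/2, -13/9, -6/5, 6, 65/7, 74/3} × [-3/7, 5/7])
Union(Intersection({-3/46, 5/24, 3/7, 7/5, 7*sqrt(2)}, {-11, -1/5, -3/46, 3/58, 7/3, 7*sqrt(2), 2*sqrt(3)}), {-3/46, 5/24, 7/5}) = {-3/46, 5/24, 7/5, 7*sqrt(2)}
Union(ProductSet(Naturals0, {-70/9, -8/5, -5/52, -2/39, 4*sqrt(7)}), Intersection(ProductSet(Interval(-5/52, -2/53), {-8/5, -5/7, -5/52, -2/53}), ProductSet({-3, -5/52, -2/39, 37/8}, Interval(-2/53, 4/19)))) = Union(ProductSet({-5/52, -2/39}, {-2/53}), ProductSet(Naturals0, {-70/9, -8/5, -5/52, -2/39, 4*sqrt(7)}))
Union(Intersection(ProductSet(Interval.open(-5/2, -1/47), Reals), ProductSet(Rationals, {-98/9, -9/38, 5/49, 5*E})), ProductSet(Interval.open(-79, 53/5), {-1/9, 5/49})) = Union(ProductSet(Intersection(Interval.open(-5/2, -1/47), Rationals), {-98/9, -9/38, 5/49, 5*E}), ProductSet(Interval.open(-79, 53/5), {-1/9, 5/49}))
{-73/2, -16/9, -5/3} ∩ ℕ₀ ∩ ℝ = ∅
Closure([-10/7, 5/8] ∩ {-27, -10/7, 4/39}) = {-10/7, 4/39}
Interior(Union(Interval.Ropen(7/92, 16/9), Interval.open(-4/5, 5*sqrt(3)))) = Interval.open(-4/5, 5*sqrt(3))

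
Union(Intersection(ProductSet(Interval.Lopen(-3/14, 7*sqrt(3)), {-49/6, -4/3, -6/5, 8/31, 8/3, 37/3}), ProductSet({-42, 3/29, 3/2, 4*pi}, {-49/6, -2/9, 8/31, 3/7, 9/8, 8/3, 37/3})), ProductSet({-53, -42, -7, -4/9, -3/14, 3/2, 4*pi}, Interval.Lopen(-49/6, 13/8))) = Union(ProductSet({3/29, 3/2}, {-49/6, 8/31, 8/3, 37/3}), ProductSet({-53, -42, -7, -4/9, -3/14, 3/2, 4*pi}, Interval.Lopen(-49/6, 13/8)))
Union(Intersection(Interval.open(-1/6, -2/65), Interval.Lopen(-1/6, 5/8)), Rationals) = Union(Interval(-1/6, -2/65), Rationals)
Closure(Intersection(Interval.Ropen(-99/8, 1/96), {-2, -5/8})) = {-2, -5/8}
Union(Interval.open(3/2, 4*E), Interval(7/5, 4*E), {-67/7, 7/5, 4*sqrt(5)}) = Union({-67/7}, Interval(7/5, 4*E))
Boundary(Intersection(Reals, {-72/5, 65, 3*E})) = {-72/5, 65, 3*E}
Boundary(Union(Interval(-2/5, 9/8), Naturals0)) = Union(Complement(Naturals0, Interval.open(-2/5, 9/8)), {-2/5, 9/8})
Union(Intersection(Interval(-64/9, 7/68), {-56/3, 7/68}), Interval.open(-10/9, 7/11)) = Interval.open(-10/9, 7/11)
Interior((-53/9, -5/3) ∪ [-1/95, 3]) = (-53/9, -5/3) ∪ (-1/95, 3)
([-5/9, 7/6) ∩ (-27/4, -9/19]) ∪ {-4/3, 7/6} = {-4/3, 7/6} ∪ [-5/9, -9/19]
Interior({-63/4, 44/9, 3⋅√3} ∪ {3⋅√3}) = ∅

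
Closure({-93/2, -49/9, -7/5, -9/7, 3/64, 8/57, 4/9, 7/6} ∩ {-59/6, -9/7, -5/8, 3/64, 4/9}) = {-9/7, 3/64, 4/9}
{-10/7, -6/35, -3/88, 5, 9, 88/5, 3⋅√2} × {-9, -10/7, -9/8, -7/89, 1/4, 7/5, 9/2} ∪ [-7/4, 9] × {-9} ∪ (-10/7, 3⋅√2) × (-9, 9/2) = ([-7/4, 9] × {-9}) ∪ ((-10/7, 3⋅√2) × (-9, 9/2)) ∪ ({-10/7, -6/35, -3/88, 5, 9, 88/5, 3⋅√2} × {-9, -10/7, -9/8, -7/89, 1/4, 7/5, 9/2})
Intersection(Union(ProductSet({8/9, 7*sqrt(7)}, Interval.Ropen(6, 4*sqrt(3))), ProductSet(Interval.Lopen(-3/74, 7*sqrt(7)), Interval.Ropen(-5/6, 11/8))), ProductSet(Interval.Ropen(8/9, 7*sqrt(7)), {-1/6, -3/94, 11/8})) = ProductSet(Interval.Ropen(8/9, 7*sqrt(7)), {-1/6, -3/94})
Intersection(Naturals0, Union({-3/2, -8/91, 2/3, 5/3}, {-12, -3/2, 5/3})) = EmptySet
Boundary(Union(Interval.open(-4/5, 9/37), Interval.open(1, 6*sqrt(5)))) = {-4/5, 9/37, 1, 6*sqrt(5)}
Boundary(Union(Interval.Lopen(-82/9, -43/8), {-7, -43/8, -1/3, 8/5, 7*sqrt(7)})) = {-82/9, -43/8, -1/3, 8/5, 7*sqrt(7)}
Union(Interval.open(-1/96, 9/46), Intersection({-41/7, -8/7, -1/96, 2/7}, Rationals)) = Union({-41/7, -8/7, 2/7}, Interval.Ropen(-1/96, 9/46))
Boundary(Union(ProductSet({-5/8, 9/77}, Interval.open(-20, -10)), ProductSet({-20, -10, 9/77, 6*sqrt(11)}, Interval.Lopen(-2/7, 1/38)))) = Union(ProductSet({-5/8, 9/77}, Interval(-20, -10)), ProductSet({-20, -10, 9/77, 6*sqrt(11)}, Interval(-2/7, 1/38)))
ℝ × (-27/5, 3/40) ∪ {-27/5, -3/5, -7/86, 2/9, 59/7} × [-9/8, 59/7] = (ℝ × (-27/5, 3/40)) ∪ ({-27/5, -3/5, -7/86, 2/9, 59/7} × [-9/8, 59/7])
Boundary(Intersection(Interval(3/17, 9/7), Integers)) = Range(1, 2, 1)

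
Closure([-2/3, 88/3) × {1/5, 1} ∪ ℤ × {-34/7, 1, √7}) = (ℤ × {-34/7, 1, √7}) ∪ ([-2/3, 88/3] × {1/5, 1})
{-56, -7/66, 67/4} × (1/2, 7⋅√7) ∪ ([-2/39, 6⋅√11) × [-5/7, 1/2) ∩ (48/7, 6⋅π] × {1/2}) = {-56, -7/66, 67/4} × (1/2, 7⋅√7)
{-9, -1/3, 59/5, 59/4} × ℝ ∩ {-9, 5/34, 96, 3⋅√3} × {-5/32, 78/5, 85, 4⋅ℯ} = {-9} × {-5/32, 78/5, 85, 4⋅ℯ}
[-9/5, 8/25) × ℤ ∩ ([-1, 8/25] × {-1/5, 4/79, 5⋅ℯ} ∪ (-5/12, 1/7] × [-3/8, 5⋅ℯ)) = (-5/12, 1/7] × {0, 1, …, 13}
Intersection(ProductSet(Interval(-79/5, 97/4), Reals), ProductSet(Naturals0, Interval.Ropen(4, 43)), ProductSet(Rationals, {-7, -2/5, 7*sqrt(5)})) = ProductSet(Range(0, 25, 1), {7*sqrt(5)})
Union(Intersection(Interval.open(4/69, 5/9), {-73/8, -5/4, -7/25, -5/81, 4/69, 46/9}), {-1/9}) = {-1/9}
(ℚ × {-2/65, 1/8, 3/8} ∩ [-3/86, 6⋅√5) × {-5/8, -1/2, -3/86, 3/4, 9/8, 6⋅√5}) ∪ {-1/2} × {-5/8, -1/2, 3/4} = {-1/2} × {-5/8, -1/2, 3/4}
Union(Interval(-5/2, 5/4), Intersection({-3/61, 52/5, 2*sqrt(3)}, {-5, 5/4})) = Interval(-5/2, 5/4)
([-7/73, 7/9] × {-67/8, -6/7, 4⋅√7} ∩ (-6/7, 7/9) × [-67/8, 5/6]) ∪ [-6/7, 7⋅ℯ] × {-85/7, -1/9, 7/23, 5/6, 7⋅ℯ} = ([-7/73, 7/9) × {-67/8, -6/7}) ∪ ([-6/7, 7⋅ℯ] × {-85/7, -1/9, 7/23, 5/6, 7⋅ℯ})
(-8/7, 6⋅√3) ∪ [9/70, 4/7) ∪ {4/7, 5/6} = (-8/7, 6⋅√3)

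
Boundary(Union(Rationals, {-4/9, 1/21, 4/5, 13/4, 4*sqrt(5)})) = Reals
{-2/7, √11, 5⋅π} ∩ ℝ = {-2/7, √11, 5⋅π}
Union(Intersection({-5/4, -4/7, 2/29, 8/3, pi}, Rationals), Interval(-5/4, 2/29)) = Union({8/3}, Interval(-5/4, 2/29))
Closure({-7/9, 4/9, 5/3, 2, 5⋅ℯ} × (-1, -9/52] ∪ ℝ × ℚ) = ℝ × ℝ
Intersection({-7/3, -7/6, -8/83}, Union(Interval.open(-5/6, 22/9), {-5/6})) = {-8/83}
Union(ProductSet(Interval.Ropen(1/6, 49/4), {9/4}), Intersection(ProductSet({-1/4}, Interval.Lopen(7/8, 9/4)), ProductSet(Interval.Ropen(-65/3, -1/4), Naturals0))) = ProductSet(Interval.Ropen(1/6, 49/4), {9/4})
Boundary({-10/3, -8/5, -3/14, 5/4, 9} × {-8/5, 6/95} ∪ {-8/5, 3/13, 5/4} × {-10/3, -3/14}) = ({-8/5, 3/13, 5/4} × {-10/3, -3/14}) ∪ ({-10/3, -8/5, -3/14, 5/4, 9} × {-8/5, 6/95})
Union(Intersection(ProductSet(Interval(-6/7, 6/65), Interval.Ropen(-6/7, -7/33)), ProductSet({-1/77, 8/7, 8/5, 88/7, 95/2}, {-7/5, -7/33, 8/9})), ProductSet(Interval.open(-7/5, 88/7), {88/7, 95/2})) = ProductSet(Interval.open(-7/5, 88/7), {88/7, 95/2})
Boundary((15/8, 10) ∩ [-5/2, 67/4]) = {15/8, 10}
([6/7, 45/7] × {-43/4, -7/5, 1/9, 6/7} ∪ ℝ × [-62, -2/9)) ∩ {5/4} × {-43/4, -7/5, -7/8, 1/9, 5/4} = {5/4} × {-43/4, -7/5, -7/8, 1/9}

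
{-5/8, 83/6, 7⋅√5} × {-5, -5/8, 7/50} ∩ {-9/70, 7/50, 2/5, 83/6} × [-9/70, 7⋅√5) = {83/6} × {7/50}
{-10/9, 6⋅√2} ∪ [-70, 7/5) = [-70, 7/5) ∪ {6⋅√2}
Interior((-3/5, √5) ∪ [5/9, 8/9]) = (-3/5, √5)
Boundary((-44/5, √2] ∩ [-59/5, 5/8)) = {-44/5, 5/8}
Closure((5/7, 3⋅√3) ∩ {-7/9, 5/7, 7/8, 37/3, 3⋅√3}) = {7/8}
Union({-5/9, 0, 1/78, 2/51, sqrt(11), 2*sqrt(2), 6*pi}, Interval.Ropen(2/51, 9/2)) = Union({-5/9, 0, 1/78, 6*pi}, Interval.Ropen(2/51, 9/2))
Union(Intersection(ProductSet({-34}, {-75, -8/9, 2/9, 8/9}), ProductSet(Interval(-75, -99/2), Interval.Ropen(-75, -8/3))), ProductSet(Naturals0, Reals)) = ProductSet(Naturals0, Reals)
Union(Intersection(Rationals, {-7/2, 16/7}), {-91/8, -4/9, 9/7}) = {-91/8, -7/2, -4/9, 9/7, 16/7}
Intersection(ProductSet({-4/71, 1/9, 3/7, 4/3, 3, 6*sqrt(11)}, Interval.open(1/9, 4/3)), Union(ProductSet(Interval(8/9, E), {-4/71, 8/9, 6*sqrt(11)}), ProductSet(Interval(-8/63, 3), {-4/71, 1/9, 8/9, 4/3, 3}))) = ProductSet({-4/71, 1/9, 3/7, 4/3, 3}, {8/9})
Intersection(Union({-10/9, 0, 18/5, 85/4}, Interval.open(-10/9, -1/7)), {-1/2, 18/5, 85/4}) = {-1/2, 18/5, 85/4}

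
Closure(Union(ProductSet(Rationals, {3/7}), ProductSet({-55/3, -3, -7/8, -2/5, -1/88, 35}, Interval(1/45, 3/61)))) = Union(ProductSet({-55/3, -3, -7/8, -2/5, -1/88, 35}, Interval(1/45, 3/61)), ProductSet(Reals, {3/7}))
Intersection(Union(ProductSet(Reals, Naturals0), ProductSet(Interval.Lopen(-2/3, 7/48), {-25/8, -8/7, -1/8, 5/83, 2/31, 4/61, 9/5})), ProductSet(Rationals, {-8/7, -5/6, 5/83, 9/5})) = ProductSet(Intersection(Interval.Lopen(-2/3, 7/48), Rationals), {-8/7, 5/83, 9/5})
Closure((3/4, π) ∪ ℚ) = ℚ ∪ (-∞, ∞)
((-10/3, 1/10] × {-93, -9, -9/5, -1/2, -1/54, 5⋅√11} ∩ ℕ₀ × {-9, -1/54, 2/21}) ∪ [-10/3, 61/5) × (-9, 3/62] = ({0} × {-9, -1/54}) ∪ ([-10/3, 61/5) × (-9, 3/62])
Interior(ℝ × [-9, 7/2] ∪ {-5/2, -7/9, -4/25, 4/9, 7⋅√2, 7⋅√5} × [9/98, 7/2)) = ℝ × (-9, 7/2)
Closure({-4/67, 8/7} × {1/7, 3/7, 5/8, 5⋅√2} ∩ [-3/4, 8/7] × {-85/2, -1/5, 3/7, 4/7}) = {-4/67, 8/7} × {3/7}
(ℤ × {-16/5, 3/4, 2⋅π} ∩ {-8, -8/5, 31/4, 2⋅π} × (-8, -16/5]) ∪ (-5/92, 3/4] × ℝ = ({-8} × {-16/5}) ∪ ((-5/92, 3/4] × ℝ)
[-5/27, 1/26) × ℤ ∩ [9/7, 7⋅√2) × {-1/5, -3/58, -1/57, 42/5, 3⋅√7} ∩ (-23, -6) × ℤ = ∅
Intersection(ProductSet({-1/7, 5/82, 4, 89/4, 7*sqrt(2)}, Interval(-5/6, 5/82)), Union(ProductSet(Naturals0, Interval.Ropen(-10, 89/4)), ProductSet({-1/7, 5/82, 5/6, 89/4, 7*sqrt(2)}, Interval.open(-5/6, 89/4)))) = Union(ProductSet({4}, Interval(-5/6, 5/82)), ProductSet({-1/7, 5/82, 89/4, 7*sqrt(2)}, Interval.Lopen(-5/6, 5/82)))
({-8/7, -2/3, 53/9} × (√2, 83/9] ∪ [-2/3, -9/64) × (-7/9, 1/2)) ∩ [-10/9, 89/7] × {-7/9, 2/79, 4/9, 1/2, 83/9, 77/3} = ({-2/3, 53/9} × {83/9}) ∪ ([-2/3, -9/64) × {2/79, 4/9})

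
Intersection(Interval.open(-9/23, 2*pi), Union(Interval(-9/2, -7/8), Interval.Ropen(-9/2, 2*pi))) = Interval.open(-9/23, 2*pi)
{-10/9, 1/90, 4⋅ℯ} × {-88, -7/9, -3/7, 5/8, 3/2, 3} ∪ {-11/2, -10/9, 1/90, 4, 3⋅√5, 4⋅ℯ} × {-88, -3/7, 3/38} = ({-10/9, 1/90, 4⋅ℯ} × {-88, -7/9, -3/7, 5/8, 3/2, 3}) ∪ ({-11/2, -10/9, 1/90, 4, 3⋅√5, 4⋅ℯ} × {-88, -3/7, 3/38})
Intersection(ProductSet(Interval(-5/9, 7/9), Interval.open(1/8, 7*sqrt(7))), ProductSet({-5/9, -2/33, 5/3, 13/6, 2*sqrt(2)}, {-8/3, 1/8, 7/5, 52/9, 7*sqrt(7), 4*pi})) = ProductSet({-5/9, -2/33}, {7/5, 52/9, 4*pi})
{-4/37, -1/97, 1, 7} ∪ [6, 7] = {-4/37, -1/97, 1} ∪ [6, 7]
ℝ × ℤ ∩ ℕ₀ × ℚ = ℕ₀ × ℤ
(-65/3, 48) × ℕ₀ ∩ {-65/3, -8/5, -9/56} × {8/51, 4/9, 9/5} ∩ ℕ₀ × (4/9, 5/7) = ∅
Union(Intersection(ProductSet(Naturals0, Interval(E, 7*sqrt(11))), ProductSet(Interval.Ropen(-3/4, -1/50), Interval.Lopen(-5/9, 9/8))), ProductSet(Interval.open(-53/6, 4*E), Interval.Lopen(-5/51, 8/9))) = ProductSet(Interval.open(-53/6, 4*E), Interval.Lopen(-5/51, 8/9))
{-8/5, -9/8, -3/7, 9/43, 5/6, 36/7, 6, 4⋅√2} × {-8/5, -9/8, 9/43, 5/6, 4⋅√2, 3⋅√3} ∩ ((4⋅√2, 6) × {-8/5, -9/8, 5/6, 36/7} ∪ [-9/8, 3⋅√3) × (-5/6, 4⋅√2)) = {-9/8, -3/7, 9/43, 5/6, 36/7} × {9/43, 5/6, 3⋅√3}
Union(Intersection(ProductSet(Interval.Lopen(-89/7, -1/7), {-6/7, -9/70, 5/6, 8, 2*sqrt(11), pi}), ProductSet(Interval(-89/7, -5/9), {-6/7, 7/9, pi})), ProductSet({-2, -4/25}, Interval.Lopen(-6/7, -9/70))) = Union(ProductSet({-2, -4/25}, Interval.Lopen(-6/7, -9/70)), ProductSet(Interval.Lopen(-89/7, -5/9), {-6/7, pi}))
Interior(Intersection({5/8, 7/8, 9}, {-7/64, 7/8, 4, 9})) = EmptySet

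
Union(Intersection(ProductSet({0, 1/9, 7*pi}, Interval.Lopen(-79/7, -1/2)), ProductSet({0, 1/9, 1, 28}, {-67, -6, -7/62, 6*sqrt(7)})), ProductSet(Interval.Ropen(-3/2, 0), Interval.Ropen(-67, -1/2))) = Union(ProductSet({0, 1/9}, {-6}), ProductSet(Interval.Ropen(-3/2, 0), Interval.Ropen(-67, -1/2)))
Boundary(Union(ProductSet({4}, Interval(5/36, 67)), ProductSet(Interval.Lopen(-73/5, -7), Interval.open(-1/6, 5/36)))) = Union(ProductSet({4}, Interval(5/36, 67)), ProductSet({-73/5, -7}, Interval(-1/6, 5/36)), ProductSet(Interval(-73/5, -7), {-1/6, 5/36}))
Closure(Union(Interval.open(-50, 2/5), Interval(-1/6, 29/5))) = Interval(-50, 29/5)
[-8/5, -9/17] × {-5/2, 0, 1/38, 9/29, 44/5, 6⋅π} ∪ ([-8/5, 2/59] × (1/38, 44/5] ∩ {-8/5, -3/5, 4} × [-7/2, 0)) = [-8/5, -9/17] × {-5/2, 0, 1/38, 9/29, 44/5, 6⋅π}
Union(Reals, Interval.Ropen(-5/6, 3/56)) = Interval(-oo, oo)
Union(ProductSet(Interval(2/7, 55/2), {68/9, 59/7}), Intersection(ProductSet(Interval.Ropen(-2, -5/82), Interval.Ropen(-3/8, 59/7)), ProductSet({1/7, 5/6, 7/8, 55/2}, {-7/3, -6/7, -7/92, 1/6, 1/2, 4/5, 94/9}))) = ProductSet(Interval(2/7, 55/2), {68/9, 59/7})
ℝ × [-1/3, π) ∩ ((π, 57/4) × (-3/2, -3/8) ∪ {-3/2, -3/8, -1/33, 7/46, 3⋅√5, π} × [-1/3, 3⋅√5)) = {-3/2, -3/8, -1/33, 7/46, 3⋅√5, π} × [-1/3, π)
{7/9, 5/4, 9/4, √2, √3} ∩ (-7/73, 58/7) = {7/9, 5/4, 9/4, √2, √3}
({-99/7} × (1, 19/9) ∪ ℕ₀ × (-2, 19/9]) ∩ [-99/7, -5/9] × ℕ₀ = {-99/7} × {2}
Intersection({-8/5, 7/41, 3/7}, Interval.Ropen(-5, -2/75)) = {-8/5}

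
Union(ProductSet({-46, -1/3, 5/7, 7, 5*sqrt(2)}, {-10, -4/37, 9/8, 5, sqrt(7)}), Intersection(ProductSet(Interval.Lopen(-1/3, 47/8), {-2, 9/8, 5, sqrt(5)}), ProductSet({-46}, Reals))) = ProductSet({-46, -1/3, 5/7, 7, 5*sqrt(2)}, {-10, -4/37, 9/8, 5, sqrt(7)})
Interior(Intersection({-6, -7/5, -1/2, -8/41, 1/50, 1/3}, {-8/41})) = EmptySet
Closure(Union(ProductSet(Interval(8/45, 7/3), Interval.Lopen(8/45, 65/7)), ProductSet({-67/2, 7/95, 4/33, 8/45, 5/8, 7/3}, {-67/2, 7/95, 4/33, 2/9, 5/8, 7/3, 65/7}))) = Union(ProductSet({-67/2, 7/95, 4/33, 8/45, 5/8, 7/3}, {-67/2, 7/95, 4/33, 2/9, 5/8, 7/3, 65/7}), ProductSet(Interval(8/45, 7/3), Interval(8/45, 65/7)))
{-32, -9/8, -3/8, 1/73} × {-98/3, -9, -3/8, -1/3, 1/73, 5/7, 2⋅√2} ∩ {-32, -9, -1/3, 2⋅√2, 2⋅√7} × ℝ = {-32} × {-98/3, -9, -3/8, -1/3, 1/73, 5/7, 2⋅√2}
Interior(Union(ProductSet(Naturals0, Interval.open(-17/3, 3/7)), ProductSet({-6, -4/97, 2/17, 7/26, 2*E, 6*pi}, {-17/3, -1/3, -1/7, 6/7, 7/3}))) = EmptySet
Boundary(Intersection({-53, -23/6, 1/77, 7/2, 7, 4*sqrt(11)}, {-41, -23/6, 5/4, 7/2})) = {-23/6, 7/2}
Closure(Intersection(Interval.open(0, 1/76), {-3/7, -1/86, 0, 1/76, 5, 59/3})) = EmptySet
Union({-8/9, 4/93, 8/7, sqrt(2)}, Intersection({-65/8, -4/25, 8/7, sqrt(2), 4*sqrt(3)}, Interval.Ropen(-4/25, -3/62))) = {-8/9, -4/25, 4/93, 8/7, sqrt(2)}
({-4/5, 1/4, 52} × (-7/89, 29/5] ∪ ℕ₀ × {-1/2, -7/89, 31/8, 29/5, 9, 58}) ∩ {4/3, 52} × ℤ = {52} × ({0, 1, …, 5} ∪ {9, 58})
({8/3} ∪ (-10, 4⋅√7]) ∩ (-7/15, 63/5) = (-7/15, 4⋅√7]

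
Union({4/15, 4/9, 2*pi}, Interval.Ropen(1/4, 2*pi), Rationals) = Union(Interval(1/4, 2*pi), Rationals)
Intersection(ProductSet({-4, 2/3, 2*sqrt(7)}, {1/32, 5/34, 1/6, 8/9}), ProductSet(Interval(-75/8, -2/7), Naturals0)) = EmptySet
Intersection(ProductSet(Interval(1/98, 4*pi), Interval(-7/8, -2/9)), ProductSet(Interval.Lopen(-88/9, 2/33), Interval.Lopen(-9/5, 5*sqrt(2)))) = ProductSet(Interval(1/98, 2/33), Interval(-7/8, -2/9))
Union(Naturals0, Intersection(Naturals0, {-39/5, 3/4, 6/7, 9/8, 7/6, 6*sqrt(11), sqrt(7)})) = Naturals0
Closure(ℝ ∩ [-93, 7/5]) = [-93, 7/5]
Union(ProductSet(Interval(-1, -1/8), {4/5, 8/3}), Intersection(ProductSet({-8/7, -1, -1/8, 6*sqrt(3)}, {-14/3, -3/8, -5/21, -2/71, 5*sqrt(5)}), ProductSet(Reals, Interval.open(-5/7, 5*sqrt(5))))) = Union(ProductSet({-8/7, -1, -1/8, 6*sqrt(3)}, {-3/8, -5/21, -2/71}), ProductSet(Interval(-1, -1/8), {4/5, 8/3}))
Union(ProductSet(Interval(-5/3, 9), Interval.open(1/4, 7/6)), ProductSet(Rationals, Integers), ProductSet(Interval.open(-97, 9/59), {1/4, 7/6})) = Union(ProductSet(Interval.open(-97, 9/59), {1/4, 7/6}), ProductSet(Interval(-5/3, 9), Interval.open(1/4, 7/6)), ProductSet(Rationals, Integers))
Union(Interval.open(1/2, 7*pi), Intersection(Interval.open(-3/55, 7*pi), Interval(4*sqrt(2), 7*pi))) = Interval.open(1/2, 7*pi)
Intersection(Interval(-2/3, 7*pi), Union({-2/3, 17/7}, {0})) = {-2/3, 0, 17/7}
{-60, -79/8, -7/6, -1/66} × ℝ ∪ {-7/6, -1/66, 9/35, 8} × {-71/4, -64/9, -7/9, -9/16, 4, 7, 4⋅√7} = ({-60, -79/8, -7/6, -1/66} × ℝ) ∪ ({-7/6, -1/66, 9/35, 8} × {-71/4, -64/9, -7/9, -9/16, 4, 7, 4⋅√7})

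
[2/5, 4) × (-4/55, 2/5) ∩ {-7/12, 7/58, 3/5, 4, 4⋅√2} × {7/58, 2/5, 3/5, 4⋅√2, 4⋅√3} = {3/5} × {7/58}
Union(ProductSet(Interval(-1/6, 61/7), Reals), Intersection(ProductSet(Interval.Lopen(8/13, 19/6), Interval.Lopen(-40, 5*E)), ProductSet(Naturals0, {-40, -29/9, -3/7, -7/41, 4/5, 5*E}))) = ProductSet(Interval(-1/6, 61/7), Reals)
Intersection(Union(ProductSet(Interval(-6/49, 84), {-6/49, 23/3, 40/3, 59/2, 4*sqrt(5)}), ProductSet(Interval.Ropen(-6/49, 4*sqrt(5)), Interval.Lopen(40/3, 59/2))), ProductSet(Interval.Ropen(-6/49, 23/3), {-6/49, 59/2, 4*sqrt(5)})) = ProductSet(Interval.Ropen(-6/49, 23/3), {-6/49, 59/2, 4*sqrt(5)})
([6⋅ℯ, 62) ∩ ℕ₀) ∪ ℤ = ℤ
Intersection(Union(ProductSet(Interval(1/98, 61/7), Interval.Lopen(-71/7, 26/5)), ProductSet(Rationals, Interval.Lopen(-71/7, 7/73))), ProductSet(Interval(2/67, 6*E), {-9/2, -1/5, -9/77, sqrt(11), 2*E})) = Union(ProductSet(Intersection(Interval(2/67, 6*E), Rationals), {-9/2, -1/5, -9/77}), ProductSet(Interval(2/67, 61/7), {-9/2, -1/5, -9/77, sqrt(11)}))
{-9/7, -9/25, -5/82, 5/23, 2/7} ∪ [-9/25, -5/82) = {-9/7, 5/23, 2/7} ∪ [-9/25, -5/82]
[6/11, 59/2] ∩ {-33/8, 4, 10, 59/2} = {4, 10, 59/2}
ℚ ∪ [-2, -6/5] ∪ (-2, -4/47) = ℚ ∪ [-2, -4/47]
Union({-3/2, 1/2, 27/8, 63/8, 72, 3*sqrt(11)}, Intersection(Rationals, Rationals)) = Union({3*sqrt(11)}, Rationals)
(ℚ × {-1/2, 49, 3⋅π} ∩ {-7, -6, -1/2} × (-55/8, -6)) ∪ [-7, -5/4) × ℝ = [-7, -5/4) × ℝ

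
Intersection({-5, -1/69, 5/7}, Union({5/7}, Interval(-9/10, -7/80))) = {5/7}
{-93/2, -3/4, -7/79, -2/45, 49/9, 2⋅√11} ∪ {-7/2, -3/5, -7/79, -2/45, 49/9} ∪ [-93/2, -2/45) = [-93/2, -2/45] ∪ {49/9, 2⋅√11}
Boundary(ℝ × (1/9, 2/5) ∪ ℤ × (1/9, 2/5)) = ℝ × {1/9, 2/5}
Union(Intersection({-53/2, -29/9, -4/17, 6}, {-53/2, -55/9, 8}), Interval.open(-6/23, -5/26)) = Union({-53/2}, Interval.open(-6/23, -5/26))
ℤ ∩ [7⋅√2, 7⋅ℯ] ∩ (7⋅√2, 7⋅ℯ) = {10, 11, …, 19}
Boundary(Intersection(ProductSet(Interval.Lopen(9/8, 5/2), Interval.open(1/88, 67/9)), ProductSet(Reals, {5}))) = ProductSet(Interval(9/8, 5/2), {5})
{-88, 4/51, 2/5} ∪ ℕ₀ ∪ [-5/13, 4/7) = {-88} ∪ [-5/13, 4/7) ∪ ℕ₀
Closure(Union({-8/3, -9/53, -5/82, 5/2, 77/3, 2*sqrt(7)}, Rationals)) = Reals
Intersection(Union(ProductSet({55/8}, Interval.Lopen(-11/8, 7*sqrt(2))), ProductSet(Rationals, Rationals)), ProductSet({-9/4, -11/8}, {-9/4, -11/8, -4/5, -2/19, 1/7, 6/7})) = ProductSet({-9/4, -11/8}, {-9/4, -11/8, -4/5, -2/19, 1/7, 6/7})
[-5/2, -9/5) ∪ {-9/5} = [-5/2, -9/5]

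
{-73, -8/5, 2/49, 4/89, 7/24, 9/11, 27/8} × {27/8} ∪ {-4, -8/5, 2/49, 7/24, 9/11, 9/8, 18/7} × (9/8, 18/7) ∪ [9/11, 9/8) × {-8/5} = ([9/11, 9/8) × {-8/5}) ∪ ({-73, -8/5, 2/49, 4/89, 7/24, 9/11, 27/8} × {27/8}) ∪ ({-4, -8/5, 2/49, 7/24, 9/11, 9/8, 18/7} × (9/8, 18/7))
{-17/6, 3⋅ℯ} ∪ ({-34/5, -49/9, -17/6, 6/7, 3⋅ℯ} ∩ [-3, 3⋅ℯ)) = {-17/6, 6/7, 3⋅ℯ}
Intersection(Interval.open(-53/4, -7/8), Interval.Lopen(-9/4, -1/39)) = Interval.open(-9/4, -7/8)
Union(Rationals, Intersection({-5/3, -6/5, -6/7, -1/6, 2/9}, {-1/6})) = Rationals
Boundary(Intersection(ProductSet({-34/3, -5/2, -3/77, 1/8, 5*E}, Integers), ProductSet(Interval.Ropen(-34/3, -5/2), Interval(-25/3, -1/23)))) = ProductSet({-34/3}, Range(-8, 0, 1))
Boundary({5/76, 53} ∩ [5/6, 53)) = ∅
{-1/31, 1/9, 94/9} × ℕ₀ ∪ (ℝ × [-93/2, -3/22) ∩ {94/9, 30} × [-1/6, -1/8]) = ({-1/31, 1/9, 94/9} × ℕ₀) ∪ ({94/9, 30} × [-1/6, -3/22))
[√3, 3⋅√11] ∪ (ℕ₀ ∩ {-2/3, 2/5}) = [√3, 3⋅√11]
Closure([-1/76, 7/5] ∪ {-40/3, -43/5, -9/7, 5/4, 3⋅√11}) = {-40/3, -43/5, -9/7, 3⋅√11} ∪ [-1/76, 7/5]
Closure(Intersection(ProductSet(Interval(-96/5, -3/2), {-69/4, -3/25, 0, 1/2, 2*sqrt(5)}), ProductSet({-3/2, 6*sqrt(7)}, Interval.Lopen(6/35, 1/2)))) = ProductSet({-3/2}, {1/2})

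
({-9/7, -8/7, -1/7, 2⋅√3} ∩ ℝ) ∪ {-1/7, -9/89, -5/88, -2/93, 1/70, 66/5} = {-9/7, -8/7, -1/7, -9/89, -5/88, -2/93, 1/70, 66/5, 2⋅√3}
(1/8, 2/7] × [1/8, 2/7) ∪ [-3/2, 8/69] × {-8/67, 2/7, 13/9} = ([-3/2, 8/69] × {-8/67, 2/7, 13/9}) ∪ ((1/8, 2/7] × [1/8, 2/7))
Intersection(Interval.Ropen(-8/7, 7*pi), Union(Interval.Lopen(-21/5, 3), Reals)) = Interval.Ropen(-8/7, 7*pi)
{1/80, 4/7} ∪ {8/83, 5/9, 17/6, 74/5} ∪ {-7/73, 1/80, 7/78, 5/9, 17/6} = {-7/73, 1/80, 7/78, 8/83, 5/9, 4/7, 17/6, 74/5}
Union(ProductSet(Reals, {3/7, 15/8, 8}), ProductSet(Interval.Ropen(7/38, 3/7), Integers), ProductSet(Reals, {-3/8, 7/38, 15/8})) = Union(ProductSet(Interval.Ropen(7/38, 3/7), Integers), ProductSet(Reals, {-3/8, 7/38, 3/7, 15/8, 8}))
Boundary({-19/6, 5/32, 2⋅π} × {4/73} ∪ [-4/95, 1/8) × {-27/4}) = ([-4/95, 1/8] × {-27/4}) ∪ ({-19/6, 5/32, 2⋅π} × {4/73})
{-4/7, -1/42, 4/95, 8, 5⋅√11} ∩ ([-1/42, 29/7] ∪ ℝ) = {-4/7, -1/42, 4/95, 8, 5⋅√11}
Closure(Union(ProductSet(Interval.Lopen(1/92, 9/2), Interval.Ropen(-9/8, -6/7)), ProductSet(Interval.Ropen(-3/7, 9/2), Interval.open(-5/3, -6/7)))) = Union(ProductSet({-3/7, 9/2}, Interval(-5/3, -6/7)), ProductSet(Interval(-3/7, 9/2), {-5/3, -6/7}), ProductSet(Interval.Ropen(-3/7, 9/2), Interval.open(-5/3, -6/7)), ProductSet(Interval.Lopen(1/92, 9/2), Interval.Ropen(-9/8, -6/7)))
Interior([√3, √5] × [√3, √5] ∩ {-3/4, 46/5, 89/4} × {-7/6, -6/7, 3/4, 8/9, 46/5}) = ∅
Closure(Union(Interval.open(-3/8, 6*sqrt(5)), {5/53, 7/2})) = Interval(-3/8, 6*sqrt(5))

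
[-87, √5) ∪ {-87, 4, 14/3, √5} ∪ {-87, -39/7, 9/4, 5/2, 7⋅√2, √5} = [-87, √5] ∪ {9/4, 5/2, 4, 14/3, 7⋅√2}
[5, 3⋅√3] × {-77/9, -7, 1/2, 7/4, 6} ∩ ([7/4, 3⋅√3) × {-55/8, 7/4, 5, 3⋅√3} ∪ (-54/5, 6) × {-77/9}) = ([5, 3⋅√3] × {-77/9}) ∪ ([5, 3⋅√3) × {7/4})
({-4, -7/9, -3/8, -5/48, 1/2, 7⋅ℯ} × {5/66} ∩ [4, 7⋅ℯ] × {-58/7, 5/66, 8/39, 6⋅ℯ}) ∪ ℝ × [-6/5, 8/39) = ℝ × [-6/5, 8/39)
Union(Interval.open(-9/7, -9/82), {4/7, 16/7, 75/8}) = Union({4/7, 16/7, 75/8}, Interval.open(-9/7, -9/82))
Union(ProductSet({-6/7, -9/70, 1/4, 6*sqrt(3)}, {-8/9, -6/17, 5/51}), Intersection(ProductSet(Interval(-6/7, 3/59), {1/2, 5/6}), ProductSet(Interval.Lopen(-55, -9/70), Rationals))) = Union(ProductSet({-6/7, -9/70, 1/4, 6*sqrt(3)}, {-8/9, -6/17, 5/51}), ProductSet(Interval(-6/7, -9/70), {1/2, 5/6}))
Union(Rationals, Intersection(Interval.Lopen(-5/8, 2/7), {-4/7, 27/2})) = Rationals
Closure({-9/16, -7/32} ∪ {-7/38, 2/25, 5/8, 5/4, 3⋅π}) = {-9/16, -7/32, -7/38, 2/25, 5/8, 5/4, 3⋅π}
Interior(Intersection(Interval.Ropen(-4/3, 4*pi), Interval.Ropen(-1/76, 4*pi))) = Interval.open(-1/76, 4*pi)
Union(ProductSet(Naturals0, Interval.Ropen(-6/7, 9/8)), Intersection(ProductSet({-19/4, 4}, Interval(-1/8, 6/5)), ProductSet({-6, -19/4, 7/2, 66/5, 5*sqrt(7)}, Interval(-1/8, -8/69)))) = Union(ProductSet({-19/4}, Interval(-1/8, -8/69)), ProductSet(Naturals0, Interval.Ropen(-6/7, 9/8)))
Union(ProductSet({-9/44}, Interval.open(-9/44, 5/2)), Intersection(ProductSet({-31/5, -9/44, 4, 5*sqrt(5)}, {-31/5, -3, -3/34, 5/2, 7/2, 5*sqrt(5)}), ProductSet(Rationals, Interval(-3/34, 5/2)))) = Union(ProductSet({-9/44}, Interval.open(-9/44, 5/2)), ProductSet({-31/5, -9/44, 4}, {-3/34, 5/2}))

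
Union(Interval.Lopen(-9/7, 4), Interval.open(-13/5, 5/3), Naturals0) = Union(Interval.Lopen(-13/5, 4), Naturals0)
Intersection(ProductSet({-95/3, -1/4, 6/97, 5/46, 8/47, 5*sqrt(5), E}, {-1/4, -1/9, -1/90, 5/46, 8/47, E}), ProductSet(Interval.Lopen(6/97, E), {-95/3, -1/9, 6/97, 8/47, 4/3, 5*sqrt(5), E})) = ProductSet({5/46, 8/47, E}, {-1/9, 8/47, E})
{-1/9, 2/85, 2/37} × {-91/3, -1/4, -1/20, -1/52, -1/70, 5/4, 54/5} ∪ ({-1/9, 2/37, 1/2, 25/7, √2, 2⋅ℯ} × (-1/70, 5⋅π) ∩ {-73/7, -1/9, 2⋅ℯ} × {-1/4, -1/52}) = {-1/9, 2/85, 2/37} × {-91/3, -1/4, -1/20, -1/52, -1/70, 5/4, 54/5}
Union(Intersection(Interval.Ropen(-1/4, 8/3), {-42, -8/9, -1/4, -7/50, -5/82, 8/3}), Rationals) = Rationals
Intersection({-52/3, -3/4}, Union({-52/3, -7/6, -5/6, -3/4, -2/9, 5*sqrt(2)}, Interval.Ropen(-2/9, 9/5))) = {-52/3, -3/4}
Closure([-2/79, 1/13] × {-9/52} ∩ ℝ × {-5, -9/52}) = [-2/79, 1/13] × {-9/52}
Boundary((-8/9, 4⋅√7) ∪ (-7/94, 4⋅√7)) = {-8/9, 4⋅√7}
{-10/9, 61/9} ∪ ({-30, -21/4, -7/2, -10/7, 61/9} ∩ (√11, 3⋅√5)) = {-10/9, 61/9}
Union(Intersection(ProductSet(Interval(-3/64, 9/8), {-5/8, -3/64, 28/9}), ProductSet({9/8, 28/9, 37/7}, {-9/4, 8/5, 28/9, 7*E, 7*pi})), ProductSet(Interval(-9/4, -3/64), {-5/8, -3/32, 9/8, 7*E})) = Union(ProductSet({9/8}, {28/9}), ProductSet(Interval(-9/4, -3/64), {-5/8, -3/32, 9/8, 7*E}))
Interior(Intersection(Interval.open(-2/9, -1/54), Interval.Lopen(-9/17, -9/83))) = Interval.open(-2/9, -9/83)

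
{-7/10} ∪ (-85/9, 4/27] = (-85/9, 4/27]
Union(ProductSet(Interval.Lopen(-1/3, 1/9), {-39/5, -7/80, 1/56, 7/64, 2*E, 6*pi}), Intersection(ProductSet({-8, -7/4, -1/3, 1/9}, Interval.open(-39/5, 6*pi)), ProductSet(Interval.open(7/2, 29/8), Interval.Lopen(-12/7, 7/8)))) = ProductSet(Interval.Lopen(-1/3, 1/9), {-39/5, -7/80, 1/56, 7/64, 2*E, 6*pi})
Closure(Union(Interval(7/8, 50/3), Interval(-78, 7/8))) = Interval(-78, 50/3)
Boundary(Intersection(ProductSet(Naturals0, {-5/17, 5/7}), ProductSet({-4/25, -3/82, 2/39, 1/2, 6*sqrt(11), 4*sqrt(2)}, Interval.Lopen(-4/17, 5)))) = EmptySet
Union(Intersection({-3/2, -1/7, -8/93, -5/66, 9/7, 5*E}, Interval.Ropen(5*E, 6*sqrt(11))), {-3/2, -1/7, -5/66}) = {-3/2, -1/7, -5/66, 5*E}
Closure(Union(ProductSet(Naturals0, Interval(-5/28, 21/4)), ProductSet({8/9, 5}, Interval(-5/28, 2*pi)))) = Union(ProductSet({8/9, 5}, Interval(-5/28, 2*pi)), ProductSet(Naturals0, Interval(-5/28, 21/4)))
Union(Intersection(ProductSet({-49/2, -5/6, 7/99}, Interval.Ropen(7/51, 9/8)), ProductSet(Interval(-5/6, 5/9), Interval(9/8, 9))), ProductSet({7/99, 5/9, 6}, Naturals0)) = ProductSet({7/99, 5/9, 6}, Naturals0)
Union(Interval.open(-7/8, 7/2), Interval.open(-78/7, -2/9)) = Interval.open(-78/7, 7/2)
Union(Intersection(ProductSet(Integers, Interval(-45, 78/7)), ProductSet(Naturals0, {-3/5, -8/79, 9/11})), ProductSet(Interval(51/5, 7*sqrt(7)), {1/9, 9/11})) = Union(ProductSet(Interval(51/5, 7*sqrt(7)), {1/9, 9/11}), ProductSet(Naturals0, {-3/5, -8/79, 9/11}))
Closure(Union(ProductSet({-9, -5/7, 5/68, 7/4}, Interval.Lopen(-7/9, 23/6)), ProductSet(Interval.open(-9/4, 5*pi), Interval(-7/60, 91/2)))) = Union(ProductSet({-9, -5/7, 5/68, 7/4}, Interval(-7/9, 23/6)), ProductSet(Interval(-9/4, 5*pi), Interval(-7/60, 91/2)))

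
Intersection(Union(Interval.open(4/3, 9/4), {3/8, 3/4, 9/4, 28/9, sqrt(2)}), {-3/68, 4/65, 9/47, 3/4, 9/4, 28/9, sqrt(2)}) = {3/4, 9/4, 28/9, sqrt(2)}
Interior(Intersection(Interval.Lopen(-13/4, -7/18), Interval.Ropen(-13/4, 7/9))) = Interval.open(-13/4, -7/18)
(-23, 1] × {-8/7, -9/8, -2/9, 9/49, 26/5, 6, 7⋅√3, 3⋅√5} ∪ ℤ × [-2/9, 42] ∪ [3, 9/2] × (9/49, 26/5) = (ℤ × [-2/9, 42]) ∪ ([3, 9/2] × (9/49, 26/5)) ∪ ((-23, 1] × {-8/7, -9/8, -2/9, 9/49, 26/5, 6, 7⋅√3, 3⋅√5})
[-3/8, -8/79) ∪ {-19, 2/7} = {-19, 2/7} ∪ [-3/8, -8/79)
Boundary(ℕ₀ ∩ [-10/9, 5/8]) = {0}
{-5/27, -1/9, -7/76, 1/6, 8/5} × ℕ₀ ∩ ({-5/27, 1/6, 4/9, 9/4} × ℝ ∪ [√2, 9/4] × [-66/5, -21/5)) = {-5/27, 1/6} × ℕ₀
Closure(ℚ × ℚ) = ℝ × ℝ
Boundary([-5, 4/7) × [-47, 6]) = ({-5, 4/7} × [-47, 6]) ∪ ([-5, 4/7] × {-47, 6})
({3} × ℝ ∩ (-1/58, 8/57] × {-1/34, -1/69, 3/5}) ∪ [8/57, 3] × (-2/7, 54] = [8/57, 3] × (-2/7, 54]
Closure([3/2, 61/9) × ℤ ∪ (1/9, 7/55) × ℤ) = ([1/9, 7/55] ∪ [3/2, 61/9]) × ℤ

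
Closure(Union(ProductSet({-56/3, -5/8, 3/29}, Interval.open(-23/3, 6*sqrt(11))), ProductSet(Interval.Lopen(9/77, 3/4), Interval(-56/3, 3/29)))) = Union(ProductSet({-56/3, -5/8, 3/29}, Interval(-23/3, 6*sqrt(11))), ProductSet(Interval(9/77, 3/4), Interval(-56/3, 3/29)))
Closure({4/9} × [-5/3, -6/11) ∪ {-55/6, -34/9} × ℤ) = ({-55/6, -34/9} × ℤ) ∪ ({4/9} × [-5/3, -6/11])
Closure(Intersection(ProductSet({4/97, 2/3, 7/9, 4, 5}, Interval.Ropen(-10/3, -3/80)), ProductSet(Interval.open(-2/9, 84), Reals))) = ProductSet({4/97, 2/3, 7/9, 4, 5}, Interval(-10/3, -3/80))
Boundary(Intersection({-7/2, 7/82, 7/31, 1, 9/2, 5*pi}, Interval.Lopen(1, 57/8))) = {9/2}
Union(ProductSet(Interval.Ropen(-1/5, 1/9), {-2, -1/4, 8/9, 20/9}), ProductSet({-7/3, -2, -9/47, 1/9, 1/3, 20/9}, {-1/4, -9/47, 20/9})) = Union(ProductSet({-7/3, -2, -9/47, 1/9, 1/3, 20/9}, {-1/4, -9/47, 20/9}), ProductSet(Interval.Ropen(-1/5, 1/9), {-2, -1/4, 8/9, 20/9}))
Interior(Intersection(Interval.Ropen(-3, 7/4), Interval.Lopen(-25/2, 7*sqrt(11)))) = Interval.open(-3, 7/4)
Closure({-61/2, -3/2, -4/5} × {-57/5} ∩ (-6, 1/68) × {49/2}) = ∅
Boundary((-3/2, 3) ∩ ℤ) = {-1, 0, 1, 2}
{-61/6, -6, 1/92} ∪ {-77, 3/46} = {-77, -61/6, -6, 1/92, 3/46}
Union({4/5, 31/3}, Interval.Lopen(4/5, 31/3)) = Interval(4/5, 31/3)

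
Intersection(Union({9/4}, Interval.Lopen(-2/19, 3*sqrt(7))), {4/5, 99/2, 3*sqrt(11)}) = {4/5}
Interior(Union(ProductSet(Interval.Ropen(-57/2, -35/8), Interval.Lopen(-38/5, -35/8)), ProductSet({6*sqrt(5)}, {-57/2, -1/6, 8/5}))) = ProductSet(Interval.open(-57/2, -35/8), Interval.open(-38/5, -35/8))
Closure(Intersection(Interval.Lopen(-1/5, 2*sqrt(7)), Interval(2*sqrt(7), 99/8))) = {2*sqrt(7)}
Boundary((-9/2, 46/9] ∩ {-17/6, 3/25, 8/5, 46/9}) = {-17/6, 3/25, 8/5, 46/9}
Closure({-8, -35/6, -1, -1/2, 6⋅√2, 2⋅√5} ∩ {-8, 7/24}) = {-8}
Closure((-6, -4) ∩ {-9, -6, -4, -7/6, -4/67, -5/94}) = ∅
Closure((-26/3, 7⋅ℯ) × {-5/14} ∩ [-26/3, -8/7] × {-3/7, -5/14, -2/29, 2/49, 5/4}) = [-26/3, -8/7] × {-5/14}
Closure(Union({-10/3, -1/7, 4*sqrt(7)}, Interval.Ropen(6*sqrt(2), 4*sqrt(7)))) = Union({-10/3, -1/7}, Interval(6*sqrt(2), 4*sqrt(7)))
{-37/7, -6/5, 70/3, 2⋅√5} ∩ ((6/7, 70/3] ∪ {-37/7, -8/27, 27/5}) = {-37/7, 70/3, 2⋅√5}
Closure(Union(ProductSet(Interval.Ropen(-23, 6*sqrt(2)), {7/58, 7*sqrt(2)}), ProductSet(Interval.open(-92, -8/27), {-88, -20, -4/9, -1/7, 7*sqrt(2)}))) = Union(ProductSet(Interval(-92, -8/27), {-88, -20, -4/9, -1/7, 7*sqrt(2)}), ProductSet(Interval(-23, 6*sqrt(2)), {7/58, 7*sqrt(2)}))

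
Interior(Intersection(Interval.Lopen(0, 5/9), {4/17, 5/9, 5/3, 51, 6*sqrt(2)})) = EmptySet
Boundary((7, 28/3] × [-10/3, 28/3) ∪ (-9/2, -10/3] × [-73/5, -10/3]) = ({-9/2, -10/3} × [-73/5, -10/3]) ∪ ({7, 28/3} × [-10/3, 28/3]) ∪ ([-9/2, -10/3] × {-73/5, -10/3}) ∪ ([7, 28/3] × {-10/3, 28/3})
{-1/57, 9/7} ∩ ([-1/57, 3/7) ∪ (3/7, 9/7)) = {-1/57}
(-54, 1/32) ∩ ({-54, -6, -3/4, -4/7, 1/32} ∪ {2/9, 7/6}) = {-6, -3/4, -4/7}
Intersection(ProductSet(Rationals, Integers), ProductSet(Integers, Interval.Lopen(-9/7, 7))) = ProductSet(Integers, Range(-1, 8, 1))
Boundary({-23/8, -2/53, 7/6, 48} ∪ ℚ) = ℝ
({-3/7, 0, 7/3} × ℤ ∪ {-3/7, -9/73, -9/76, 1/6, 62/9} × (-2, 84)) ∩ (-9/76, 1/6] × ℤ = ({0} × ℤ) ∪ ({1/6} × {-1, 0, …, 83})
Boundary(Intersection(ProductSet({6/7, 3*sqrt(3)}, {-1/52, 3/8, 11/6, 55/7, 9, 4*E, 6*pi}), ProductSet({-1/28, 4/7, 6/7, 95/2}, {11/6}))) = ProductSet({6/7}, {11/6})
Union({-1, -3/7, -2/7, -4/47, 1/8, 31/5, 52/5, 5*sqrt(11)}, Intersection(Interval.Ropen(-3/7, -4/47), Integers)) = {-1, -3/7, -2/7, -4/47, 1/8, 31/5, 52/5, 5*sqrt(11)}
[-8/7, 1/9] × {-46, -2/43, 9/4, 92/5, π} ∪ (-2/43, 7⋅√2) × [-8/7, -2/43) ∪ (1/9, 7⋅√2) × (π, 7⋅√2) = ([-8/7, 1/9] × {-46, -2/43, 9/4, 92/5, π}) ∪ ((-2/43, 7⋅√2) × [-8/7, -2/43)) ∪ ((1/9, 7⋅√2) × (π, 7⋅√2))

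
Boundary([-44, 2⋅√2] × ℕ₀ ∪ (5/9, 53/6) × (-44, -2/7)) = ([-44, 5/9] × ℕ₀) ∪ ({5/9, 53/6} × [-44, -2/7]) ∪ ([5/9, 53/6] × {-44, -2/7}) ∪ ([-44, 2⋅√2] × (ℕ₀ \ (-44, -2/7)))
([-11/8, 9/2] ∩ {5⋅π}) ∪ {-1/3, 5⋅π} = {-1/3, 5⋅π}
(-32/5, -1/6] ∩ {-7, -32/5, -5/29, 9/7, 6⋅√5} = {-5/29}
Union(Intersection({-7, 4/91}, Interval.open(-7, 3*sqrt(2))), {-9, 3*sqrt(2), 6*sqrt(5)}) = {-9, 4/91, 3*sqrt(2), 6*sqrt(5)}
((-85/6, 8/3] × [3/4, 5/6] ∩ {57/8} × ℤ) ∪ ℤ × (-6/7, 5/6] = ℤ × (-6/7, 5/6]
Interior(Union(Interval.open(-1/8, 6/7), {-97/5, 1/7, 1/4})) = Interval.open(-1/8, 6/7)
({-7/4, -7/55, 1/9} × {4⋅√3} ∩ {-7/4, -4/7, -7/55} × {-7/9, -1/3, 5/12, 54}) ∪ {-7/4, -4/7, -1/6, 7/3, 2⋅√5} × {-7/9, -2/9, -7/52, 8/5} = {-7/4, -4/7, -1/6, 7/3, 2⋅√5} × {-7/9, -2/9, -7/52, 8/5}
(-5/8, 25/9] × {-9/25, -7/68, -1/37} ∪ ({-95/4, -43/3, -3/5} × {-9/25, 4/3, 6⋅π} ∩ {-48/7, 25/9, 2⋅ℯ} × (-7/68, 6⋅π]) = (-5/8, 25/9] × {-9/25, -7/68, -1/37}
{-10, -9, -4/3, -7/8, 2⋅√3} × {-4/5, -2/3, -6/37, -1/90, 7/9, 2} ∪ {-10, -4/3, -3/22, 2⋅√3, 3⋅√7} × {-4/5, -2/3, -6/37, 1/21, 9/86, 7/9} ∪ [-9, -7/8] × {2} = ([-9, -7/8] × {2}) ∪ ({-10, -9, -4/3, -7/8, 2⋅√3} × {-4/5, -2/3, -6/37, -1/90, 7/9, 2}) ∪ ({-10, -4/3, -3/22, 2⋅√3, 3⋅√7} × {-4/5, -2/3, -6/37, 1/21, 9/86, 7/9})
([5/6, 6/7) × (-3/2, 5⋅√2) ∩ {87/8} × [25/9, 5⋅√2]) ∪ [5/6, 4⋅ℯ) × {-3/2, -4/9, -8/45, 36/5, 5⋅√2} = [5/6, 4⋅ℯ) × {-3/2, -4/9, -8/45, 36/5, 5⋅√2}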